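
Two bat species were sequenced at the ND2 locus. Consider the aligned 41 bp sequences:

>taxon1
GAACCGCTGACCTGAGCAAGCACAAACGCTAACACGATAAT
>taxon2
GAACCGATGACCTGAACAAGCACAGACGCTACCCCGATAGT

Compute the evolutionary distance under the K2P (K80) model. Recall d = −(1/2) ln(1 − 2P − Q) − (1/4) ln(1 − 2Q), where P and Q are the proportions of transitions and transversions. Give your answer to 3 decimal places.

0.163

Of 41 sites, 3 differences are transitions and 3 are transversions, so P = 3/41 ≈ 0.073171 and Q = 3/41 ≈ 0.073171.
Under the Kimura two-parameter model, d = −½ ln(1 − 2P − Q) − ¼ ln(1 − 2Q).
1 − 2P − Q = 0.780487, giving −½ ln(0.780487) = 0.123919.
1 − 2Q = 0.853658, giving −¼ ln(0.853658) = 0.039556.
d = 0.123919 + 0.039556 = 0.163475.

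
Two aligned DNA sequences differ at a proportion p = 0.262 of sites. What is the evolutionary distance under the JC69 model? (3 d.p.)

d = −(3/4) ln(1 − 4p/3) = −0.75 ln(1 − 0.349333) = −0.75 ln(0.650667)
  = −0.75 × (-0.429757) = 0.322318 substitutions/site.

0.322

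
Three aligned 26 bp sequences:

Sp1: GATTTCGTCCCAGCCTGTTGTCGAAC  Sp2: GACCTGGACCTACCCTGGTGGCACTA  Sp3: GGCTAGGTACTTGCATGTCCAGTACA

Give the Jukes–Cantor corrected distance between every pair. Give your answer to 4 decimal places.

d(Sp1,Sp2) = 0.7166, d(Sp1,Sp3) = 1.0998, d(Sp2,Sp3) = 1.2882

Sp1–Sp2: 12/26 sites differ → p ≈ 0.461538, d = −0.75 ln(1 − 0.615384) = 0.716632 ≈ 0.7166.
Sp1–Sp3: 15/26 sites differ → p ≈ 0.576923, d = −0.75 ln(1 − 0.769231) = 1.099754 ≈ 1.0998.
Sp2–Sp3: 16/26 sites differ → p ≈ 0.615385, d = −0.75 ln(1 − 0.820513) = 1.288239 ≈ 1.2882.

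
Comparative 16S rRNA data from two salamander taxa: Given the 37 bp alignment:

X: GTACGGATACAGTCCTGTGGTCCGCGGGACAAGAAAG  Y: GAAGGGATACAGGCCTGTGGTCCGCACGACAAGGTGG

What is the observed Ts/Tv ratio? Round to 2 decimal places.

0.60

Transitions are A↔G and C↔T; transversions are all other mismatches.
Transitions: 3. Transversions: 5.
R = 3/5 = 0.60.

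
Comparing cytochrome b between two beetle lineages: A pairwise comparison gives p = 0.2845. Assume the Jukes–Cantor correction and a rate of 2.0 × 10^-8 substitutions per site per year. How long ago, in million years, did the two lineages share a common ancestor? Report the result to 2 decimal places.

8.94

d = −(3/4) ln(1 − 4p/3) = −0.75 ln(1 − 0.379333) = −0.75 ln(0.620667)
  = −0.75 × (-0.476961) = 0.357721 substitutions/site.
Under a molecular clock d = 2μt, so t = d/(2μ) = 0.357721 / (2 × 2.0 × 10^-8) = 8.94 million years.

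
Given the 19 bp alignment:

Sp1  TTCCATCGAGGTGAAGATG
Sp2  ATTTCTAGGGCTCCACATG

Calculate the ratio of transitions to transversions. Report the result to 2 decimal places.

0.43

Transitions are A↔G and C↔T; transversions are all other mismatches.
Transitions: 3. Transversions: 7.
R = 3/7 = 0.428571… ≈ 0.43 (to 2 d.p.).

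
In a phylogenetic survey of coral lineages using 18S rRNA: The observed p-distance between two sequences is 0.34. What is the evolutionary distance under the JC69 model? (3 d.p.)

0.453

d = −(3/4) ln(1 − 4p/3) = −0.75 ln(1 − 0.453333) = −0.75 ln(0.546667)
  = −0.75 × (-0.603915) = 0.452936 substitutions/site.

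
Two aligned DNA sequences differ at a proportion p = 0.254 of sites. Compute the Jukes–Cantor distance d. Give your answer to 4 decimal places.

d = −(3/4) ln(1 − 4p/3) = −0.75 ln(1 − 0.338667) = −0.75 ln(0.661333)
  = −0.75 × (-0.413498) = 0.310124 substitutions/site.

0.3101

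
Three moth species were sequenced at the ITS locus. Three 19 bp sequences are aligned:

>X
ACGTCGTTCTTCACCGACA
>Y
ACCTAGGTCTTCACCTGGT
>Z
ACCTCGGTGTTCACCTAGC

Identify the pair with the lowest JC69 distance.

X–Y: 7/19 differ, p = 0.368, d = 0.507.
X–Z: 6/19 differ, p = 0.316, d = 0.410.
Y–Z: 4/19 differ, p = 0.211, d = 0.247.
The smallest distance is between Y and Z.

Y and Z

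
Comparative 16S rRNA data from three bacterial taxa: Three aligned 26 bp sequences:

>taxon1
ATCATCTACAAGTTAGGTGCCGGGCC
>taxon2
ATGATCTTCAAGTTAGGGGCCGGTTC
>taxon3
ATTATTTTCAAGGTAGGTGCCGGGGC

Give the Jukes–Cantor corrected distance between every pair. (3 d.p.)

d(taxon1,taxon2) = 0.222, d(taxon1,taxon3) = 0.222, d(taxon2,taxon3) = 0.276

taxon1–taxon2: 5/26 sites differ → p ≈ 0.192308, d = −0.75 ln(1 − 0.256411) = 0.222200 ≈ 0.222.
taxon1–taxon3: 5/26 sites differ → p ≈ 0.192308, d = −0.75 ln(1 − 0.256411) = 0.222200 ≈ 0.222.
taxon2–taxon3: 6/26 sites differ → p ≈ 0.230769, d = −0.75 ln(1 − 0.307692) = 0.275793 ≈ 0.276.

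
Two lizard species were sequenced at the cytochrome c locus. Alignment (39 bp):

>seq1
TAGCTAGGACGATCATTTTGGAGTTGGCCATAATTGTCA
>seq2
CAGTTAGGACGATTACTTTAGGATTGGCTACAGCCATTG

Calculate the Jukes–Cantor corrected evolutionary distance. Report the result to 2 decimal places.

0.54

The sequences differ at 15 of 39 sites, so p = 15/39 ≈ 0.384615.
d = −(3/4) ln(1 − 4p/3) = −0.75 ln(1 − 0.51282) = −0.75 ln(0.48718)
  = −0.75 × (-0.719122) = 0.539342 substitutions/site.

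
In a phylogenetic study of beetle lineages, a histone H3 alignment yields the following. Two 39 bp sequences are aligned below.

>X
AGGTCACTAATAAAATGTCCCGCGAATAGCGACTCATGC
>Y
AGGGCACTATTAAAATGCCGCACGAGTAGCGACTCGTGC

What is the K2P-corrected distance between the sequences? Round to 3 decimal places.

0.207

Of 39 sites, 4 differences are transitions and 3 are transversions, so P = 4/39 ≈ 0.102564 and Q = 3/39 ≈ 0.076923.
Under the Kimura two-parameter model, d = −½ ln(1 − 2P − Q) − ¼ ln(1 − 2Q).
1 − 2P − Q = 0.717949, giving −½ ln(0.717949) = 0.165678.
1 − 2Q = 0.846154, giving −¼ ln(0.846154) = 0.041763.
d = 0.165678 + 0.041763 = 0.207441.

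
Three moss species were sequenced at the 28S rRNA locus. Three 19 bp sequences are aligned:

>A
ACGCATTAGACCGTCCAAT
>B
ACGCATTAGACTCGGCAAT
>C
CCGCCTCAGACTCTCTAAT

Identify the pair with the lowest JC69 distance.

A–B: 4/19 differ, p = 0.211, d = 0.247.
A–C: 6/19 differ, p = 0.316, d = 0.410.
B–C: 6/19 differ, p = 0.316, d = 0.410.
The smallest distance is between A and B.

A and B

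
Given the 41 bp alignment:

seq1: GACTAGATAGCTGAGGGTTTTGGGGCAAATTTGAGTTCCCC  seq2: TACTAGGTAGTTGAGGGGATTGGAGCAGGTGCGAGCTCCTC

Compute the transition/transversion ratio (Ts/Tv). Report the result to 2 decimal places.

2.00

Transitions are A↔G and C↔T; transversions are all other mismatches.
Transitions: 8. Transversions: 4.
R = 8/4 = 2.00.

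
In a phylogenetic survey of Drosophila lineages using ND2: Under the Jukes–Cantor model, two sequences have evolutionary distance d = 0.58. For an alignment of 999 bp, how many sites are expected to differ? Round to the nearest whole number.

403

Invert JC69: p = (3/4)(1 − e^(−4d/3)) = 0.75 × (1 − e^(-0.773333)) = 0.75 × (1 − 0.461472) = 0.403896.
Expected differing sites = pL ≈ 0.403896 × 999 = 403.492104 ≈ 403.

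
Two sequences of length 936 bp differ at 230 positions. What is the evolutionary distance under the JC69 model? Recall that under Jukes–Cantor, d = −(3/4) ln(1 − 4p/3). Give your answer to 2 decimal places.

p = 230/936 ≈ 0.245726.
d = −(3/4) ln(1 − 4p/3) = −0.75 ln(1 − 0.327635) = −0.75 ln(0.672365)
  = −0.75 × (-0.396954) = 0.297716 substitutions/site.

0.30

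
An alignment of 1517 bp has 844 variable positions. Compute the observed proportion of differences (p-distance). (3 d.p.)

p = 844/1517 = 0.556361… ≈ 0.556 (to 3 d.p.).

0.556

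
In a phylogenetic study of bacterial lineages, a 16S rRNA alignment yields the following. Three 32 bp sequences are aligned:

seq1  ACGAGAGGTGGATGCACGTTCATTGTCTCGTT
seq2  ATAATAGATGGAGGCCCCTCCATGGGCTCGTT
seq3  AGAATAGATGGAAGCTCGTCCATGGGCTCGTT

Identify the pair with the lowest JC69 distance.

seq2 and seq3

seq1–seq2: 10/32 differ, p = 0.313, d = 0.404.
seq1–seq3: 9/32 differ, p = 0.281, d = 0.353.
seq2–seq3: 4/32 differ, p = 0.125, d = 0.137.
The smallest distance is between seq2 and seq3.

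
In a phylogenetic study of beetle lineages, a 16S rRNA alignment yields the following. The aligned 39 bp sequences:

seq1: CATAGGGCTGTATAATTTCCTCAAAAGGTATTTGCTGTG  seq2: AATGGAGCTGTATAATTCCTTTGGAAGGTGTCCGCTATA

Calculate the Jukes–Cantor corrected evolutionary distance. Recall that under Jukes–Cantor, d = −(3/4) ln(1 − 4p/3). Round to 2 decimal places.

The sequences differ at 13 of 39 sites, so p = 13/39 ≈ 0.333333.
d = −(3/4) ln(1 − 4p/3) = −0.75 ln(1 − 0.444444) = −0.75 ln(0.555556)
  = −0.75 × (-0.587786) = 0.440840 substitutions/site.

0.44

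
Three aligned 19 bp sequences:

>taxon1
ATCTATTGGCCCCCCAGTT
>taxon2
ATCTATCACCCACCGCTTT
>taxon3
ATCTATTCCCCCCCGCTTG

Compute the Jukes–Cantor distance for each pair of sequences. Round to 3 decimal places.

taxon1–taxon2: 7/19 sites differ → p ≈ 0.368421, d = −0.75 ln(1 − 0.491228) = 0.506816 ≈ 0.507.
taxon1–taxon3: 6/19 sites differ → p ≈ 0.315789, d = −0.75 ln(1 − 0.421052) = 0.409907 ≈ 0.410.
taxon2–taxon3: 4/19 sites differ → p ≈ 0.210526, d = −0.75 ln(1 − 0.280701) = 0.247109 ≈ 0.247.

d(taxon1,taxon2) = 0.507, d(taxon1,taxon3) = 0.410, d(taxon2,taxon3) = 0.247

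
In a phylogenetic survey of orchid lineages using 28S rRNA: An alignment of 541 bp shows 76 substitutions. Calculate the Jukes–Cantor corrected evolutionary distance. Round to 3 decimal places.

p = 76/541 ≈ 0.140481.
d = −(3/4) ln(1 − 4p/3) = −0.75 ln(1 − 0.187308) = −0.75 ln(0.812692)
  = −0.75 × (-0.207403) = 0.155552 substitutions/site.

0.156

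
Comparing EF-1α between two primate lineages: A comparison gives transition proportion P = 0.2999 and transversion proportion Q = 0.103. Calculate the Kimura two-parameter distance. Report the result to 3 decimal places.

0.664

Under the Kimura two-parameter model, d = −½ ln(1 − 2P − Q) − ¼ ln(1 − 2Q).
1 − 2P − Q = 0.2972, giving −½ ln(0.2972) = 0.606675.
1 − 2Q = 0.794, giving −¼ ln(0.794) = 0.057668.
d = 0.606675 + 0.057668 = 0.664343.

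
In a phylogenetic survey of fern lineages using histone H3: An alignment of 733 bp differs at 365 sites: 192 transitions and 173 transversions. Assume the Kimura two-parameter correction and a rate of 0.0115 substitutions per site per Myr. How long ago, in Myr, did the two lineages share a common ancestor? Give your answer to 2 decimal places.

37.96

P = 192/733 ≈ 0.261937 and Q = 173/733 ≈ 0.236016.
Under the Kimura two-parameter model, d = −½ ln(1 − 2P − Q) − ¼ ln(1 − 2Q).
1 − 2P − Q = 0.24011, giving −½ ln(0.24011) = 0.713329.
1 − 2Q = 0.527968, giving −¼ ln(0.527968) = 0.159680.
d = 0.713329 + 0.159680 = 0.873009.
Under a molecular clock d = 2μt, so t = d/(2μ) = 0.873009 / (2 × 0.0115) = 37.96 Myr.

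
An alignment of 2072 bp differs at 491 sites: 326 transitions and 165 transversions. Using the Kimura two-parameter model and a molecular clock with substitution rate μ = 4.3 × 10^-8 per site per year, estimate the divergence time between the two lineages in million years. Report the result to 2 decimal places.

P = 326/2072 ≈ 0.157336 and Q = 165/2072 ≈ 0.079633.
Under the Kimura two-parameter model, d = −½ ln(1 − 2P − Q) − ¼ ln(1 − 2Q).
1 − 2P − Q = 0.605695, giving −½ ln(0.605695) = 0.250689.
1 − 2Q = 0.840734, giving −¼ ln(0.840734) = 0.043370.
d = 0.250689 + 0.043370 = 0.294059.
Under a molecular clock d = 2μt, so t = d/(2μ) = 0.294059 / (2 × 4.3 × 10^-8) = 3.42 million years.

3.42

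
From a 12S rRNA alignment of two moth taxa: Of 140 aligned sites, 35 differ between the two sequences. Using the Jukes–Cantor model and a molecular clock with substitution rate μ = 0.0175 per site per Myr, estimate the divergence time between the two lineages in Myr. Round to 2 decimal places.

p = 35/140 = 0.25.
d = −(3/4) ln(1 − 4p/3) = −0.75 ln(1 − 0.333333) = −0.75 ln(0.666667)
  = −0.75 × (-0.405465) = 0.304099 substitutions/site.
Under a molecular clock d = 2μt, so t = d/(2μ) = 0.304099 / (2 × 0.0175) = 8.69 Myr.

8.69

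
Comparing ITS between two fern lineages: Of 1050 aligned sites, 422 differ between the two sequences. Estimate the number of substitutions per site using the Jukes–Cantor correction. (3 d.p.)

p = 422/1050 ≈ 0.401905.
d = −(3/4) ln(1 − 4p/3) = −0.75 ln(1 − 0.535873) = −0.75 ln(0.464127)
  = −0.75 × (-0.767597) = 0.575698 substitutions/site.

0.576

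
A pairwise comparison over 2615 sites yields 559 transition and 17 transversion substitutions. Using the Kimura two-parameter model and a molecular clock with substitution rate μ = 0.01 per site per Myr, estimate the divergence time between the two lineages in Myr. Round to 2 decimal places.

14.39

P = 559/2615 ≈ 0.213767 and Q = 17/2615 ≈ 0.006501.
Under the Kimura two-parameter model, d = −½ ln(1 − 2P − Q) − ¼ ln(1 − 2Q).
1 − 2P − Q = 0.565965, giving −½ ln(0.565965) = 0.284612.
1 − 2Q = 0.986998, giving −¼ ln(0.986998) = 0.003272.
d = 0.284612 + 0.003272 = 0.287884.
Under a molecular clock d = 2μt, so t = d/(2μ) = 0.287884 / (2 × 0.01) = 14.39 Myr.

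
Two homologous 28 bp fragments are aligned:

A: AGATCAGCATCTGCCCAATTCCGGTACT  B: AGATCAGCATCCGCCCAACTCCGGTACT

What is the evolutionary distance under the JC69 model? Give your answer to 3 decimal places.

0.075

The sequences differ at 2 of 28 sites (12, 19), so p = 2/28 ≈ 0.071429.
d = −(3/4) ln(1 − 4p/3) = −0.75 ln(1 − 0.095239) = −0.75 ln(0.904761)
  = −0.75 × (-0.100084) = 0.075063 substitutions/site.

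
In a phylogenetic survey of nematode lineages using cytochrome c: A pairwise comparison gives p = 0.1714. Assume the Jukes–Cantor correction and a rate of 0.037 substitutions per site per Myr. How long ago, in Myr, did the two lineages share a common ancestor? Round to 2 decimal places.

2.63

d = −(3/4) ln(1 − 4p/3) = −0.75 ln(1 − 0.228533) = −0.75 ln(0.771467)
  = −0.75 × (-0.259461) = 0.194596 substitutions/site.
Under a molecular clock d = 2μt, so t = d/(2μ) = 0.194596 / (2 × 0.037) = 2.63 Myr.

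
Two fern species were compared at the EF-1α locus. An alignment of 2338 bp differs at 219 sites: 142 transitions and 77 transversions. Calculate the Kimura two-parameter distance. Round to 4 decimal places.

0.1009

P = 142/2338 ≈ 0.060736 and Q = 77/2338 ≈ 0.032934.
Under the Kimura two-parameter model, d = −½ ln(1 − 2P − Q) − ¼ ln(1 − 2Q).
1 − 2P − Q = 0.845594, giving −½ ln(0.845594) = 0.083858.
1 − 2Q = 0.934132, giving −¼ ln(0.934132) = 0.017034.
d = 0.083858 + 0.017034 = 0.100892.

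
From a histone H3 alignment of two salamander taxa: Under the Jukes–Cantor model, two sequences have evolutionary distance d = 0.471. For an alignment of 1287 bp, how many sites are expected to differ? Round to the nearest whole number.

Invert JC69: p = (3/4)(1 − e^(−4d/3)) = 0.75 × (1 − e^(-0.628)) = 0.75 × (1 − 0.533658) = 0.349757.
Expected differing sites = pL ≈ 0.349757 × 1287 = 450.137259 ≈ 450.

450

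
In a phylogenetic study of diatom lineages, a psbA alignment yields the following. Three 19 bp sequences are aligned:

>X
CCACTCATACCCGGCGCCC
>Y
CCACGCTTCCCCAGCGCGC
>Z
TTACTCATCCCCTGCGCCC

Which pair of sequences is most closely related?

X–Y: 5/19 differ, p = 0.263, d = 0.324.
X–Z: 4/19 differ, p = 0.211, d = 0.247.
Y–Z: 6/19 differ, p = 0.316, d = 0.410.
The smallest distance is between X and Z.

X and Z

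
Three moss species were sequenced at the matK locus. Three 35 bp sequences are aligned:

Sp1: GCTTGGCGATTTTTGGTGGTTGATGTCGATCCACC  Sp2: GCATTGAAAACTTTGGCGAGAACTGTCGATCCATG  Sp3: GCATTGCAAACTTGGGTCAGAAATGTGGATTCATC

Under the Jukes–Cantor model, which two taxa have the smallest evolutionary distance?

Sp2 and Sp3

Sp1–Sp2: 14/35 differ, p = 0.400, d = 0.572.
Sp1–Sp3: 14/35 differ, p = 0.400, d = 0.572.
Sp2–Sp3: 8/35 differ, p = 0.229, d = 0.273.
The smallest distance is between Sp2 and Sp3.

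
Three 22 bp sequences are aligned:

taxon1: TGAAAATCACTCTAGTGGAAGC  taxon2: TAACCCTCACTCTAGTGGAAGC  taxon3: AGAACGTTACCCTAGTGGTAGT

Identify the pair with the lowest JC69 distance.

taxon1 and taxon2

taxon1–taxon2: 4/22 differ, p = 0.182, d = 0.208.
taxon1–taxon3: 7/22 differ, p = 0.318, d = 0.414.
taxon2–taxon3: 8/22 differ, p = 0.364, d = 0.497.
The smallest distance is between taxon1 and taxon2.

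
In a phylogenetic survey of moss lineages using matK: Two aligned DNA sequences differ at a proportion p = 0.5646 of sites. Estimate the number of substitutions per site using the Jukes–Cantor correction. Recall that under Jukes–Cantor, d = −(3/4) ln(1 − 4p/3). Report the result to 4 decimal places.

1.0482

d = −(3/4) ln(1 − 4p/3) = −0.75 ln(1 − 0.7528) = −0.75 ln(0.2472)
  = −0.75 × (-1.397558) = 1.048169 substitutions/site.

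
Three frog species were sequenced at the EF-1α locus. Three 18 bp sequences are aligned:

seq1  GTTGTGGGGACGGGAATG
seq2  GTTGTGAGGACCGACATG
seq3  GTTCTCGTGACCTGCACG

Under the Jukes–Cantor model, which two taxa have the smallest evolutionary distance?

seq1 and seq2

seq1–seq2: 4/18 differ, p = 0.222, d = 0.264.
seq1–seq3: 7/18 differ, p = 0.389, d = 0.548.
seq2–seq3: 7/18 differ, p = 0.389, d = 0.548.
The smallest distance is between seq1 and seq2.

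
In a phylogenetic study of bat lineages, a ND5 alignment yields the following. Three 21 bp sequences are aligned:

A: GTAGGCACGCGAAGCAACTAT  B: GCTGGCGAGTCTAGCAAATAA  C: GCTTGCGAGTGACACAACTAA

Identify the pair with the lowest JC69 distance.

A–B: 9/21 differ, p = 0.429, d = 0.635.
A–C: 9/21 differ, p = 0.429, d = 0.635.
B–C: 6/21 differ, p = 0.286, d = 0.360.
The smallest distance is between B and C.

B and C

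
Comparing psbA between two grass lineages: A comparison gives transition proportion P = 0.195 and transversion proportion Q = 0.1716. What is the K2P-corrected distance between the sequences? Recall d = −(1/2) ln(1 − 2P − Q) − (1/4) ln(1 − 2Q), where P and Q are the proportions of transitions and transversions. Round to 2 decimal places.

Under the Kimura two-parameter model, d = −½ ln(1 − 2P − Q) − ¼ ln(1 − 2Q).
1 − 2P − Q = 0.4384, giving −½ ln(0.4384) = 0.412312.
1 − 2Q = 0.6568, giving −¼ ln(0.6568) = 0.105094.
d = 0.412312 + 0.105094 = 0.517406.

0.52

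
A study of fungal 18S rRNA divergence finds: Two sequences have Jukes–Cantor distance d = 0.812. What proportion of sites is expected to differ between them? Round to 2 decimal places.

p = (3/4)(1 − e^(−4d/3)) = 0.75 × (1 − e^(-1.082667)) = 0.75 × (1 − 0.338691) = 0.495982.

0.50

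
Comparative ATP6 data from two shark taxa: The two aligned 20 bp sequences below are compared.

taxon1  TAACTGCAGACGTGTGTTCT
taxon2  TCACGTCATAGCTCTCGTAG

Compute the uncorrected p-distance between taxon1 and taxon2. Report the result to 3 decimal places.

0.550

The sequences differ at 11 of 20 positions.
p = 11/20 = 0.550.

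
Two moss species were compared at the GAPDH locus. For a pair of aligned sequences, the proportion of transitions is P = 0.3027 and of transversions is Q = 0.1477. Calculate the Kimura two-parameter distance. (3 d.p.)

0.787

Under the Kimura two-parameter model, d = −½ ln(1 − 2P − Q) − ¼ ln(1 − 2Q).
1 − 2P − Q = 0.2469, giving −½ ln(0.2469) = 0.699386.
1 − 2Q = 0.7046, giving −¼ ln(0.7046) = 0.087531.
d = 0.699386 + 0.087531 = 0.786917.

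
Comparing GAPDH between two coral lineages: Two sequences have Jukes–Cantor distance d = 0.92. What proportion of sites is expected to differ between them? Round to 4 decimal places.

0.5300

p = (3/4)(1 − e^(−4d/3)) = 0.75 × (1 − e^(-1.226667)) = 0.75 × (1 − 0.293268) = 0.530049.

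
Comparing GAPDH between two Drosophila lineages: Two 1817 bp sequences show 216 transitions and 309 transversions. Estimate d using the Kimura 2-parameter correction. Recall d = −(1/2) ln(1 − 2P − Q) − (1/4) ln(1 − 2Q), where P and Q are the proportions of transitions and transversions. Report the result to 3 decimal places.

P = 216/1817 ≈ 0.118877 and Q = 309/1817 ≈ 0.170061.
Under the Kimura two-parameter model, d = −½ ln(1 − 2P − Q) − ¼ ln(1 − 2Q).
1 − 2P − Q = 0.592185, giving −½ ln(0.592185) = 0.261968.
1 − 2Q = 0.659878, giving −¼ ln(0.659878) = 0.103925.
d = 0.261968 + 0.103925 = 0.365893.

0.366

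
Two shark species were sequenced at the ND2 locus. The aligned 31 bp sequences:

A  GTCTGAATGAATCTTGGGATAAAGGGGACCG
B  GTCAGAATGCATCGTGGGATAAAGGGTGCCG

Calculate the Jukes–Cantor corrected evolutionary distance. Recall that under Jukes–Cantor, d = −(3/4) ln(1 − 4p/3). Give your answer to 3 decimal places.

0.182

The sequences differ at 5 of 31 sites (4, 10, 14, 27, 28), so p = 5/31 ≈ 0.16129.
d = −(3/4) ln(1 − 4p/3) = −0.75 ln(1 − 0.215053) = −0.75 ln(0.784947)
  = −0.75 × (-0.242139) = 0.181604 substitutions/site.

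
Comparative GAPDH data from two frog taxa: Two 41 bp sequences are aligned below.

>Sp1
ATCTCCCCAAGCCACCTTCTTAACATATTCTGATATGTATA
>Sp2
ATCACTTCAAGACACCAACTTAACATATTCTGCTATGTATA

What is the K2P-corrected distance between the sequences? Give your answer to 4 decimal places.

Of 41 sites, 2 differences are transitions and 5 are transversions, so P = 2/41 ≈ 0.04878 and Q = 5/41 ≈ 0.121951.
Under the Kimura two-parameter model, d = −½ ln(1 − 2P − Q) − ¼ ln(1 − 2Q).
1 − 2P − Q = 0.780489, giving −½ ln(0.780489) = 0.123917.
1 − 2Q = 0.756098, giving −¼ ln(0.756098) = 0.069896.
d = 0.123917 + 0.069896 = 0.193813.

0.1938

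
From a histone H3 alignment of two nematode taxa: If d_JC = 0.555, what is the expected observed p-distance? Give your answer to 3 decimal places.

p = (3/4)(1 − e^(−4d/3)) = 0.75 × (1 − e^(-0.74)) = 0.75 × (1 − 0.477114) = 0.392165.

0.392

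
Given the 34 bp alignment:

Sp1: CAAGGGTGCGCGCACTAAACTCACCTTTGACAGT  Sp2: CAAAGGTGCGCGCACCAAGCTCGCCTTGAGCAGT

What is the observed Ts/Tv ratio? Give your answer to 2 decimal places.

6.00

Transitions are A↔G and C↔T; transversions are all other mismatches.
Transitions: 6. Transversions: 1.
R = 6/1 = 6.00.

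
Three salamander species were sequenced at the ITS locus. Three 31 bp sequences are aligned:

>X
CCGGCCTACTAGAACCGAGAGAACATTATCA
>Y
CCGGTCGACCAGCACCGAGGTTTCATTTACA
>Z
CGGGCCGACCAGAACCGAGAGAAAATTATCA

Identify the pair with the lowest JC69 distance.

X and Z

X–Y: 10/31 differ, p = 0.323, d = 0.422.
X–Z: 4/31 differ, p = 0.129, d = 0.142.
Y–Z: 10/31 differ, p = 0.323, d = 0.422.
The smallest distance is between X and Z.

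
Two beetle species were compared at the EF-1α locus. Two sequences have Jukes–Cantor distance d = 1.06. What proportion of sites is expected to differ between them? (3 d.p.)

0.568

p = (3/4)(1 − e^(−4d/3)) = 0.75 × (1 − e^(-1.413333)) = 0.75 × (1 − 0.243331) = 0.567502.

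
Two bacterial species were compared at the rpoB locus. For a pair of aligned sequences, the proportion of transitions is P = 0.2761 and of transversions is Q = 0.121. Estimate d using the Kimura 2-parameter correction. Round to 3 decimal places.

0.628

Under the Kimura two-parameter model, d = −½ ln(1 − 2P − Q) − ¼ ln(1 − 2Q).
1 − 2P − Q = 0.3268, giving −½ ln(0.3268) = 0.559203.
1 − 2Q = 0.758, giving −¼ ln(0.758) = 0.069268.
d = 0.559203 + 0.069268 = 0.628471.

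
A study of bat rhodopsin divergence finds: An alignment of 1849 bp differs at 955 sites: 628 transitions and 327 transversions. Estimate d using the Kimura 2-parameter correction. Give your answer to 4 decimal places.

1.0786

P = 628/1849 ≈ 0.339643 and Q = 327/1849 ≈ 0.176852.
Under the Kimura two-parameter model, d = −½ ln(1 − 2P − Q) − ¼ ln(1 − 2Q).
1 − 2P − Q = 0.143862, giving −½ ln(0.143862) = 0.969450.
1 − 2Q = 0.646296, giving −¼ ln(0.646296) = 0.109124.
d = 0.969450 + 0.109124 = 1.078574.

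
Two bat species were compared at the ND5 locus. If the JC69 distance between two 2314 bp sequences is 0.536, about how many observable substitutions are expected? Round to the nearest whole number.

Invert JC69: p = (3/4)(1 − e^(−4d/3)) = 0.75 × (1 − e^(-0.714667)) = 0.75 × (1 − 0.489355) = 0.382984.
Expected differing sites = pL ≈ 0.382984 × 2314 = 886.224976 ≈ 886.

886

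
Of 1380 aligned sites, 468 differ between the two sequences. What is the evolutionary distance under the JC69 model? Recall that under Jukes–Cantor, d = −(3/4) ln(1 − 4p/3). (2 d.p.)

0.45

p = 468/1380 ≈ 0.33913.
d = −(3/4) ln(1 − 4p/3) = −0.75 ln(1 − 0.452173) = −0.75 ln(0.547827)
  = −0.75 × (-0.601796) = 0.451347 substitutions/site.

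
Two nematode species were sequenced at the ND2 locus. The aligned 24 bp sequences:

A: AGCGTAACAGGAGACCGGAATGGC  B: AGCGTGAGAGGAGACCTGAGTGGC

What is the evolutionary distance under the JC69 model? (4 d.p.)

The sequences differ at 4 of 24 sites (6, 8, 17, 20), so p = 4/24 ≈ 0.166667.
d = −(3/4) ln(1 − 4p/3) = −0.75 ln(1 − 0.222223) = −0.75 ln(0.777777)
  = −0.75 × (-0.251315) = 0.188486 substitutions/site.

0.1885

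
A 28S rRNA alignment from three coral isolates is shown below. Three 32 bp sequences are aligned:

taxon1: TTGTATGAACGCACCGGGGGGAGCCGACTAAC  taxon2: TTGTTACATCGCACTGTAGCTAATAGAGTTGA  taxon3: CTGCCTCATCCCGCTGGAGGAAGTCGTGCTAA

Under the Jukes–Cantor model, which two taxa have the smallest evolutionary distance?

taxon1–taxon2: 16/32 differ, p = 0.500, d = 0.824.
taxon1–taxon3: 16/32 differ, p = 0.500, d = 0.824.
taxon2–taxon3: 14/32 differ, p = 0.438, d = 0.657.
The smallest distance is between taxon2 and taxon3.

taxon2 and taxon3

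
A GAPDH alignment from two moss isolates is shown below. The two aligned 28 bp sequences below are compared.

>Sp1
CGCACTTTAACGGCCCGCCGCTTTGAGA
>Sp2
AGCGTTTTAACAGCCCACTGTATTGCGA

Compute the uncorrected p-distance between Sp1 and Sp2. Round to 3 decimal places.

The sequences differ at 9 of 28 positions (sites 1, 4, 5, 12, 17, 19, 21, 22, 26).
p = 9/28 = 0.321428… ≈ 0.321 (to 3 d.p.).

0.321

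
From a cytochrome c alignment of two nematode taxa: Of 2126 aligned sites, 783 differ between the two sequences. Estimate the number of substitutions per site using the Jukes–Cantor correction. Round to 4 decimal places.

p = 783/2126 ≈ 0.368297.
d = −(3/4) ln(1 − 4p/3) = −0.75 ln(1 − 0.491063) = −0.75 ln(0.508937)
  = −0.75 × (-0.675431) = 0.506573 substitutions/site.

0.5066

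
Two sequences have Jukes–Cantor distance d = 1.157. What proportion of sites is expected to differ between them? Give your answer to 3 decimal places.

0.590

p = (3/4)(1 − e^(−4d/3)) = 0.75 × (1 − e^(-1.542667)) = 0.75 × (1 − 0.213810) = 0.589643.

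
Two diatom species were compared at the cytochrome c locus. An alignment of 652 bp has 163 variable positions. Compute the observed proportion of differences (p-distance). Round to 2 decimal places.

p = 163/652 = 0.25.

0.25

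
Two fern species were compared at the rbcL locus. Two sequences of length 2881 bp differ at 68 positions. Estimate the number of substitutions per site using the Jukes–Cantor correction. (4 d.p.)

p = 68/2881 ≈ 0.023603.
d = −(3/4) ln(1 − 4p/3) = −0.75 ln(1 − 0.031471) = −0.75 ln(0.968529)
  = −0.75 × (-0.031977) = 0.023983 substitutions/site.

0.0240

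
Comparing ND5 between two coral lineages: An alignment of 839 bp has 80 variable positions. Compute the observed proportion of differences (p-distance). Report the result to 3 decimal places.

0.095

p = 80/839 = 0.095351… ≈ 0.095 (to 3 d.p.).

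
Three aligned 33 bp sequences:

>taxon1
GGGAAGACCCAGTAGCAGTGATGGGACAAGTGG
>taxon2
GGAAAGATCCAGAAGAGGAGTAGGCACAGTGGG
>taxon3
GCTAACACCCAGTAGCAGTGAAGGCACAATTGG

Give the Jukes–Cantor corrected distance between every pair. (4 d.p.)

taxon1–taxon2: 12/33 sites differ → p ≈ 0.363636, d = −0.75 ln(1 − 0.484848) = 0.497470 ≈ 0.4975.
taxon1–taxon3: 6/33 sites differ → p ≈ 0.181818, d = −0.75 ln(1 − 0.242424) = 0.208224 ≈ 0.2082.
taxon2–taxon3: 11/33 sites differ → p ≈ 0.333333, d = −0.75 ln(1 − 0.444444) = 0.440839 ≈ 0.4408.

d(taxon1,taxon2) = 0.4975, d(taxon1,taxon3) = 0.2082, d(taxon2,taxon3) = 0.4408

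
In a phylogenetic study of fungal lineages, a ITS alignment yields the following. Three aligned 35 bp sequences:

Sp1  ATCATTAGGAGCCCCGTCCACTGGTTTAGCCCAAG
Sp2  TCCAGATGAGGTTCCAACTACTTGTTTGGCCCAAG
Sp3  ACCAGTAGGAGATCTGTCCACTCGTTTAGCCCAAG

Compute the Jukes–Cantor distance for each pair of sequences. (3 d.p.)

d(Sp1,Sp2) = 0.572, d(Sp1,Sp3) = 0.195, d(Sp2,Sp3) = 0.458

Sp1–Sp2: 14/35 sites differ → p = 0.4, d = −0.75 ln(1 − 0.533333) = 0.571605 ≈ 0.572.
Sp1–Sp3: 6/35 sites differ → p ≈ 0.171429, d = −0.75 ln(1 − 0.228572) = 0.194634 ≈ 0.195.
Sp2–Sp3: 12/35 sites differ → p ≈ 0.342857, d = −0.75 ln(1 − 0.457143) = 0.458182 ≈ 0.458.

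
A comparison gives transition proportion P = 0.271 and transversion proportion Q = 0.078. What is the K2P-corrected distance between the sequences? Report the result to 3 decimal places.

0.526

Under the Kimura two-parameter model, d = −½ ln(1 − 2P − Q) − ¼ ln(1 − 2Q).
1 − 2P − Q = 0.38, giving −½ ln(0.38) = 0.483792.
1 − 2Q = 0.844, giving −¼ ln(0.844) = 0.042401.
d = 0.483792 + 0.042401 = 0.526193.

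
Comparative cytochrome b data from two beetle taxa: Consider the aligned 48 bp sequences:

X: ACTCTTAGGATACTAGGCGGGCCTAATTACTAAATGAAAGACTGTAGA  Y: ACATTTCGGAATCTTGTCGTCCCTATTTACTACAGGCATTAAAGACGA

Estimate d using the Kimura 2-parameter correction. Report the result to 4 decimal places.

Of 48 sites, 1 differences are transitions and 18 are transversions, so P = 1/48 ≈ 0.020833 and Q = 18/48 = 0.375.
Under the Kimura two-parameter model, d = −½ ln(1 − 2P − Q) − ¼ ln(1 − 2Q).
1 − 2P − Q = 0.583334, giving −½ ln(0.583334) = 0.269498.
1 − 2Q = 0.25, giving −¼ ln(0.25) = 0.346574.
d = 0.269498 + 0.346574 = 0.616072.

0.6161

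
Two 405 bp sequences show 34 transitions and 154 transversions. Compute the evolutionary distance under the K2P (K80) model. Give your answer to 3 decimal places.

P = 34/405 ≈ 0.083951 and Q = 154/405 ≈ 0.380247.
Under the Kimura two-parameter model, d = −½ ln(1 − 2P − Q) − ¼ ln(1 − 2Q).
1 − 2P − Q = 0.451851, giving −½ ln(0.451851) = 0.397201.
1 − 2Q = 0.239506, giving −¼ ln(0.239506) = 0.357294.
d = 0.397201 + 0.357294 = 0.754495.

0.754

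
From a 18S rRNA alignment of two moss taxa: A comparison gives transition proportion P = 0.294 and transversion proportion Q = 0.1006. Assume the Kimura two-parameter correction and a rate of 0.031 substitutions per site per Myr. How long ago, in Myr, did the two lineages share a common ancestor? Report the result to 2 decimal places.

Under the Kimura two-parameter model, d = −½ ln(1 − 2P − Q) − ¼ ln(1 − 2Q).
1 − 2P − Q = 0.3114, giving −½ ln(0.3114) = 0.583339.
1 − 2Q = 0.7988, giving −¼ ln(0.7988) = 0.056161.
d = 0.583339 + 0.056161 = 0.639500.
Under a molecular clock d = 2μt, so t = d/(2μ) = 0.639500 / (2 × 0.031) = 10.31 Myr.

10.31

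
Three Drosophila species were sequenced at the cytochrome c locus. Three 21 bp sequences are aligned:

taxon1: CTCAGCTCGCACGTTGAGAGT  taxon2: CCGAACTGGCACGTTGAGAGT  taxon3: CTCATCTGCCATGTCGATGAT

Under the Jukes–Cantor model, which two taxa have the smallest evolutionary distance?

taxon1 and taxon2

taxon1–taxon2: 4/21 differ, p = 0.190, d = 0.220.
taxon1–taxon3: 8/21 differ, p = 0.381, d = 0.532.
taxon2–taxon3: 9/21 differ, p = 0.429, d = 0.635.
The smallest distance is between taxon1 and taxon2.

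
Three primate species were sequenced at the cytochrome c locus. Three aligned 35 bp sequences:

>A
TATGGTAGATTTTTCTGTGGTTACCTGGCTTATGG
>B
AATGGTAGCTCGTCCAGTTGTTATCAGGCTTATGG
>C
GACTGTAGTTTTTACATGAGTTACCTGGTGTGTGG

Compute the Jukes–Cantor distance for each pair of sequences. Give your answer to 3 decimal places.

d(A,B) = 0.315, d(A,C) = 0.458, d(B,C) = 0.635

A–B: 9/35 sites differ → p ≈ 0.257143, d = −0.75 ln(1 − 0.342857) = 0.314890 ≈ 0.315.
A–C: 12/35 sites differ → p ≈ 0.342857, d = −0.75 ln(1 − 0.457143) = 0.458182 ≈ 0.458.
B–C: 15/35 sites differ → p ≈ 0.428571, d = −0.75 ln(1 − 0.571428) = 0.635472 ≈ 0.635.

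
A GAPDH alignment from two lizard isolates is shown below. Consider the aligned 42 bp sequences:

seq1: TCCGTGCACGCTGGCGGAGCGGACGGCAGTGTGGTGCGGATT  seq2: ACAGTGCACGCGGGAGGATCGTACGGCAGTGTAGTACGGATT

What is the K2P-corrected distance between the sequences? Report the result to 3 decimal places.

Of 42 sites, 2 differences are transitions and 6 are transversions, so P = 2/42 ≈ 0.047619 and Q = 6/42 ≈ 0.142857.
Under the Kimura two-parameter model, d = −½ ln(1 − 2P − Q) − ¼ ln(1 − 2Q).
1 − 2P − Q = 0.761905, giving −½ ln(0.761905) = 0.135967.
1 − 2Q = 0.714286, giving −¼ ln(0.714286) = 0.084118.
d = 0.135967 + 0.084118 = 0.220085.

0.220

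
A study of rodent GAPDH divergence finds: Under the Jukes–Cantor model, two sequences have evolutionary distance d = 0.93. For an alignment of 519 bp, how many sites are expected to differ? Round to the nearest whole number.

Invert JC69: p = (3/4)(1 − e^(−4d/3)) = 0.75 × (1 − e^(-1.24)) = 0.75 × (1 − 0.289384) = 0.532962.
Expected differing sites = pL ≈ 0.532962 × 519 = 276.607278 ≈ 277.

277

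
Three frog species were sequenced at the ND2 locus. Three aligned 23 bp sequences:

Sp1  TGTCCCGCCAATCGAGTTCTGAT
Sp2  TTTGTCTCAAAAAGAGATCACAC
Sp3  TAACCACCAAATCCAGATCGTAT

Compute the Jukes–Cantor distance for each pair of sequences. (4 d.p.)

Sp1–Sp2: 11/23 sites differ → p ≈ 0.478261, d = −0.75 ln(1 − 0.637681) = 0.761423 ≈ 0.7614.
Sp1–Sp3: 9/23 sites differ → p ≈ 0.391304, d = −0.75 ln(1 − 0.521739) = 0.553199 ≈ 0.5532.
Sp2–Sp3: 12/23 sites differ → p ≈ 0.521739, d = −0.75 ln(1 − 0.695652) = 0.892188 ≈ 0.8922.

d(Sp1,Sp2) = 0.7614, d(Sp1,Sp3) = 0.5532, d(Sp2,Sp3) = 0.8922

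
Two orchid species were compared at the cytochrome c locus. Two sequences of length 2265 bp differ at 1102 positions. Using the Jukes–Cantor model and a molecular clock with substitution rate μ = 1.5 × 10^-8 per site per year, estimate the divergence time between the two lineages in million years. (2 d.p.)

26.15

p = 1102/2265 ≈ 0.486534.
d = −(3/4) ln(1 − 4p/3) = −0.75 ln(1 − 0.648712) = −0.75 ln(0.351288)
  = −0.75 × (-1.046149) = 0.784612 substitutions/site.
Under a molecular clock d = 2μt, so t = d/(2μ) = 0.784612 / (2 × 1.5 × 10^-8) = 26.15 million years.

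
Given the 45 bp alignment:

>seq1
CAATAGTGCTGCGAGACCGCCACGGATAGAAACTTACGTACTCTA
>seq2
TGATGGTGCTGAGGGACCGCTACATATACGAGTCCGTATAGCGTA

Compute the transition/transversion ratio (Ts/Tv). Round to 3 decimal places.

3.000

Transitions are A↔G and C↔T; transversions are all other mismatches.
Transitions: 15. Transversions: 5.
R = 15/5 = 3.000.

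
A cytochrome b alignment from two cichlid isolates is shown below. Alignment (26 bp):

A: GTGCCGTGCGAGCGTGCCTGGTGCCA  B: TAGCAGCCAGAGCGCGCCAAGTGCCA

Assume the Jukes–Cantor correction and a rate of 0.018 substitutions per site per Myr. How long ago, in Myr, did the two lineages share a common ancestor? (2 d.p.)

12.90

The sequences differ at 9 of 26 sites (1, 2, 5, 7, 8, 9, 15, 19, 20), so p = 9/26 ≈ 0.346154.
d = −(3/4) ln(1 − 4p/3) = −0.75 ln(1 − 0.461539) = −0.75 ln(0.538461)
  = −0.75 × (-0.619040) = 0.464280 substitutions/site.
Under a molecular clock d = 2μt, so t = d/(2μ) = 0.464280 / (2 × 0.018) = 12.90 Myr.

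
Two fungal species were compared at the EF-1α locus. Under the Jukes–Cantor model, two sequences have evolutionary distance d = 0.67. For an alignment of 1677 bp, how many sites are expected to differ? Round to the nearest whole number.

Invert JC69: p = (3/4)(1 − e^(−4d/3)) = 0.75 × (1 − e^(-0.893333)) = 0.75 × (1 − 0.409289) = 0.443033.
Expected differing sites = pL ≈ 0.443033 × 1677 = 742.966341 ≈ 743.

743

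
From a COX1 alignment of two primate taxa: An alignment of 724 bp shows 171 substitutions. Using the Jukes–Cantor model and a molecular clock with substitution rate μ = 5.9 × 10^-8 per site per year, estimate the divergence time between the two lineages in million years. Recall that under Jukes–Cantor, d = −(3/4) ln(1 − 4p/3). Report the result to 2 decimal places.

2.40

p = 171/724 ≈ 0.236188.
d = −(3/4) ln(1 − 4p/3) = −0.75 ln(1 − 0.314917) = −0.75 ln(0.685083)
  = −0.75 × (-0.378215) = 0.283661 substitutions/site.
Under a molecular clock d = 2μt, so t = d/(2μ) = 0.283661 / (2 × 5.9 × 10^-8) = 2.40 million years.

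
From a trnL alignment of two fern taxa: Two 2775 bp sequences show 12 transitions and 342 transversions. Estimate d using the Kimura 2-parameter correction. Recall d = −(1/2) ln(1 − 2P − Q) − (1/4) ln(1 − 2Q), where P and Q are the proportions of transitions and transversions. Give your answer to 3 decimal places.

0.141

P = 12/2775 ≈ 0.004324 and Q = 342/2775 ≈ 0.123243.
Under the Kimura two-parameter model, d = −½ ln(1 − 2P − Q) − ¼ ln(1 − 2Q).
1 − 2P − Q = 0.868109, giving −½ ln(0.868109) = 0.070719.
1 − 2Q = 0.753514, giving −¼ ln(0.753514) = 0.070752.
d = 0.070719 + 0.070752 = 0.141471.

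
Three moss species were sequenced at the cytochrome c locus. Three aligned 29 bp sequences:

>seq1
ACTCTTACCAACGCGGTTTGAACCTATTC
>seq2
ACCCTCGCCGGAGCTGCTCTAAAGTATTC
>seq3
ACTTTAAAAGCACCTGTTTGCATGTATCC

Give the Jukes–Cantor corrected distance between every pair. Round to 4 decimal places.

d(seq1,seq2) = 0.6018, d(seq1,seq3) = 0.6829, d(seq2,seq3) = 0.7739

seq1–seq2: 12/29 sites differ → p ≈ 0.413793, d = −0.75 ln(1 − 0.551724) = 0.601760 ≈ 0.6018.
seq1–seq3: 13/29 sites differ → p ≈ 0.448276, d = −0.75 ln(1 − 0.597701) = 0.682920 ≈ 0.6829.
seq2–seq3: 14/29 sites differ → p ≈ 0.482759, d = −0.75 ln(1 − 0.643679) = 0.773942 ≈ 0.7739.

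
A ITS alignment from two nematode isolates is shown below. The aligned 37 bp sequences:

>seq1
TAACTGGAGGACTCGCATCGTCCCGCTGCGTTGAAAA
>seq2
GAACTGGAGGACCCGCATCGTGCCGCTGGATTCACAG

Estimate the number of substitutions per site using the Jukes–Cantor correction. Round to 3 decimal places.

0.255

The sequences differ at 8 of 37 sites (1, 13, 22, 29, 30, 33, 35, 37), so p = 8/37 ≈ 0.216216.
d = −(3/4) ln(1 − 4p/3) = −0.75 ln(1 − 0.288288) = −0.75 ln(0.711712)
  = −0.75 × (-0.340082) = 0.255062 substitutions/site.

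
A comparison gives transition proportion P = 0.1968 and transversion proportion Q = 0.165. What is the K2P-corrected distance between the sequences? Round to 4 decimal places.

Under the Kimura two-parameter model, d = −½ ln(1 − 2P − Q) − ¼ ln(1 − 2Q).
1 − 2P − Q = 0.4414, giving −½ ln(0.4414) = 0.408902.
1 − 2Q = 0.67, giving −¼ ln(0.67) = 0.100119.
d = 0.408902 + 0.100119 = 0.509021.

0.5090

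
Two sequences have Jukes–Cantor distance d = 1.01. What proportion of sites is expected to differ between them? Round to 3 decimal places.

0.555

p = (3/4)(1 − e^(−4d/3)) = 0.75 × (1 − e^(-1.346667)) = 0.75 × (1 − 0.260106) = 0.554921.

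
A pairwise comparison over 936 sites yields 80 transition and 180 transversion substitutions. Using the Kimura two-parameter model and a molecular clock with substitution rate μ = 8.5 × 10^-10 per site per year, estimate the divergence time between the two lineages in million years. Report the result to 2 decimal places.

P = 80/936 ≈ 0.08547 and Q = 180/936 ≈ 0.192308.
Under the Kimura two-parameter model, d = −½ ln(1 − 2P − Q) − ¼ ln(1 − 2Q).
1 − 2P − Q = 0.636752, giving −½ ln(0.636752) = 0.225688.
1 − 2Q = 0.615384, giving −¼ ln(0.615384) = 0.121377.
d = 0.225688 + 0.121377 = 0.347065.
Under a molecular clock d = 2μt, so t = d/(2μ) = 0.347065 / (2 × 8.5 × 10^-10) = 204.16 million years.

204.16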